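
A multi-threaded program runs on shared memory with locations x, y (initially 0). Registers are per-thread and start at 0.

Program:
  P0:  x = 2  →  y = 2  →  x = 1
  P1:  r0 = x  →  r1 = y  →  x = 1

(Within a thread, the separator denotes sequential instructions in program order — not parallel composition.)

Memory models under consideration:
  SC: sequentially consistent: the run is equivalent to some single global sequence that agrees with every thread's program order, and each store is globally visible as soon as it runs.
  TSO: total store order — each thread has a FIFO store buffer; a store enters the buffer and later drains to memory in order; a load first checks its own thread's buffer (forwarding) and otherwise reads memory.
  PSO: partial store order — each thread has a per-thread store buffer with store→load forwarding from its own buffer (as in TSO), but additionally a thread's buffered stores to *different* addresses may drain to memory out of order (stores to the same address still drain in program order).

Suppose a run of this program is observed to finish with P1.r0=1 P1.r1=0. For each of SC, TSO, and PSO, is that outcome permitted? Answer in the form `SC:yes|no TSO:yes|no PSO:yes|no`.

outcome vector order: (P1.r0,P1.r1)
SC: 5 outcomes — {0/0 0/2 1/2 2/0 2/2}
TSO: 5 outcomes — {0/0 0/2 1/2 2/0 2/2}
PSO: 6 outcomes — {0/0 0/2 1/0 1/2 2/0 2/2}
target 1/0 ∈ {PSO}

SC:no TSO:no PSO:yes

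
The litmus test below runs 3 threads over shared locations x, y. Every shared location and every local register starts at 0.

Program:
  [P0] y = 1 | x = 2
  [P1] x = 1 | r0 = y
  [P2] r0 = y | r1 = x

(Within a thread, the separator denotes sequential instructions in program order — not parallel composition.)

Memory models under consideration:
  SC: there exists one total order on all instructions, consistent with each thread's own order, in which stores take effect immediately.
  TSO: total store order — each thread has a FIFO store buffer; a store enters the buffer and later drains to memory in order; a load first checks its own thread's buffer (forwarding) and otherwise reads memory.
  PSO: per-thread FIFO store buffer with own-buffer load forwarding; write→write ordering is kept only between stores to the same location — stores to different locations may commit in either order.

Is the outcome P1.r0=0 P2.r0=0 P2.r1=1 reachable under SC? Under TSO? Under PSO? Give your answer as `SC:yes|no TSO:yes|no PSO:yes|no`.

outcome vector order: (P1.r0,P2.r0,P2.r1)
[SC] allowed = {<0 0 0>, <0 0 1>, <0 0 2>, <0 1 1>, <0 1 2>, <1 0 0>, <1 0 1>, <1 0 2>, <1 1 0>, <1 1 1>, <1 1 2>}
[TSO] allowed = {<0 0 0>, <0 0 1>, <0 0 2>, <0 1 0>, <0 1 1>, <0 1 2>, <1 0 0>, <1 0 1>, <1 0 2>, <1 1 0>, <1 1 1>, <1 1 2>}
[PSO] allowed = {<0 0 0>, <0 0 1>, <0 0 2>, <0 1 0>, <0 1 1>, <0 1 2>, <1 0 0>, <1 0 1>, <1 0 2>, <1 1 0>, <1 1 1>, <1 1 2>}
target <0 0 1> ∈ {SC,TSO,PSO}

SC:yes TSO:yes PSO:yes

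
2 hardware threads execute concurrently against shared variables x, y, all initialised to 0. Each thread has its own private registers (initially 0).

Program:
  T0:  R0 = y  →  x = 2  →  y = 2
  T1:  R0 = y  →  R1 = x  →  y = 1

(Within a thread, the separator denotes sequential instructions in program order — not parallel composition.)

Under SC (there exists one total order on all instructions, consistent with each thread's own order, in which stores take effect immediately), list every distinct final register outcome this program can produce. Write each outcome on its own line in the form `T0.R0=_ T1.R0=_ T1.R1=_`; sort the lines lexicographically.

outcome vector order: (T0.R0,T1.R0,T1.R1)
|SC outcomes| = 4

T0.R0=0 T1.R0=0 T1.R1=0
T0.R0=0 T1.R0=0 T1.R1=2
T0.R0=0 T1.R0=2 T1.R1=2
T0.R0=1 T1.R0=0 T1.R1=0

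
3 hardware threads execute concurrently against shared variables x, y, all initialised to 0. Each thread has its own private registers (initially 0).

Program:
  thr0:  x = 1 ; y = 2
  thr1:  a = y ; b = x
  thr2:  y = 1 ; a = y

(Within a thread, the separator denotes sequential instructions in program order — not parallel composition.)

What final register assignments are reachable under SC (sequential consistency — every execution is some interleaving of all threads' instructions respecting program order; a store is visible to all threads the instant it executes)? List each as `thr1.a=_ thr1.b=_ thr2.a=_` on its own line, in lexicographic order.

thr1.a=0 thr1.b=0 thr2.a=1
thr1.a=0 thr1.b=0 thr2.a=2
thr1.a=0 thr1.b=1 thr2.a=1
thr1.a=0 thr1.b=1 thr2.a=2
thr1.a=1 thr1.b=0 thr2.a=1
thr1.a=1 thr1.b=0 thr2.a=2
thr1.a=1 thr1.b=1 thr2.a=1
thr1.a=1 thr1.b=1 thr2.a=2
thr1.a=2 thr1.b=1 thr2.a=1
thr1.a=2 thr1.b=1 thr2.a=2

outcome vector order: (thr1.a,thr1.b,thr2.a)
|SC outcomes| = 10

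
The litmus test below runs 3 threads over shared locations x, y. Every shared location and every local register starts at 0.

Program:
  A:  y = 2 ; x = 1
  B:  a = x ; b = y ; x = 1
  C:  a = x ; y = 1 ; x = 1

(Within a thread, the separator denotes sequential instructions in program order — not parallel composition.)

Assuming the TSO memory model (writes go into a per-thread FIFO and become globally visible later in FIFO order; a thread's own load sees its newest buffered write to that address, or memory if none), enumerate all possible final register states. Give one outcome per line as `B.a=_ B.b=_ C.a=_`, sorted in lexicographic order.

outcome vector order: (B.a,B.b,C.a)
|TSO outcomes| = 10

B.a=0 B.b=0 C.a=0
B.a=0 B.b=0 C.a=1
B.a=0 B.b=1 C.a=0
B.a=0 B.b=1 C.a=1
B.a=0 B.b=2 C.a=0
B.a=0 B.b=2 C.a=1
B.a=1 B.b=1 C.a=0
B.a=1 B.b=1 C.a=1
B.a=1 B.b=2 C.a=0
B.a=1 B.b=2 C.a=1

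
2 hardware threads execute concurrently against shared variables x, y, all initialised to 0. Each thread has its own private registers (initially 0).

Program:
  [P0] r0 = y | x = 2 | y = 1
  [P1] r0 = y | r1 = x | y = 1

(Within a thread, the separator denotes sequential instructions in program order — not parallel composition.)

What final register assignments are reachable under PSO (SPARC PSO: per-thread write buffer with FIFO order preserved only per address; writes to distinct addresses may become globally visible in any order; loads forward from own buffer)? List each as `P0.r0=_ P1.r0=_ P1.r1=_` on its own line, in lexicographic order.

P0.r0=0 P1.r0=0 P1.r1=0
P0.r0=0 P1.r0=0 P1.r1=2
P0.r0=0 P1.r0=1 P1.r1=0
P0.r0=0 P1.r0=1 P1.r1=2
P0.r0=1 P1.r0=0 P1.r1=0

outcome vector order: (P0.r0,P1.r0,P1.r1)
|PSO outcomes| = 5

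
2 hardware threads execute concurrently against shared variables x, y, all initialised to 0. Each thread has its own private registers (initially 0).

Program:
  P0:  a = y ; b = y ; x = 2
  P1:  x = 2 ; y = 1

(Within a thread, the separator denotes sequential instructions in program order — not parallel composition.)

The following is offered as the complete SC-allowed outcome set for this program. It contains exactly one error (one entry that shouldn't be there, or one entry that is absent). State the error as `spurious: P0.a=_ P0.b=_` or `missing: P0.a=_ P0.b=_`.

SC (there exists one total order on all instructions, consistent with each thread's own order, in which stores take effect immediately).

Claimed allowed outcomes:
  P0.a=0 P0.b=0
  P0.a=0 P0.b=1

missing: P0.a=1 P0.b=1

outcome vector order: (P0.a,P0.b)
[SC] allowed = {00 01 11}
SC∖claimed = {11}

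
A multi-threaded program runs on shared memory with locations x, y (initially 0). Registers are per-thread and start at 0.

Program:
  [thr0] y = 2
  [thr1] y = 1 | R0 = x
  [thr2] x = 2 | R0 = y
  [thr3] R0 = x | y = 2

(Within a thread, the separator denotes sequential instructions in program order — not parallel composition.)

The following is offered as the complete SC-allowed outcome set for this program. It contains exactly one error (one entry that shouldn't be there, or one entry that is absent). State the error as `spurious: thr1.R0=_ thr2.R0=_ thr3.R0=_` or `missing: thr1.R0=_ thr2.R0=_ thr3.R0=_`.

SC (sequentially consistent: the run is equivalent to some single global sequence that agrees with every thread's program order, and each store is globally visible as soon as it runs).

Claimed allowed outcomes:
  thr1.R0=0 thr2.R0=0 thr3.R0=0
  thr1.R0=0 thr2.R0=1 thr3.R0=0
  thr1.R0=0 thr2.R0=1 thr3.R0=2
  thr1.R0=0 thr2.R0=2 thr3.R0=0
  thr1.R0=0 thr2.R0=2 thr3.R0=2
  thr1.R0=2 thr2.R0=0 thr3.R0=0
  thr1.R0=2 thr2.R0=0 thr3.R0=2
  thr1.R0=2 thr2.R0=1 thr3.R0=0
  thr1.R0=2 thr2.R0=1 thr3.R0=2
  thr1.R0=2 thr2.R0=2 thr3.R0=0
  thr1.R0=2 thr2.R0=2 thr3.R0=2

spurious: thr1.R0=0 thr2.R0=0 thr3.R0=0

outcome vector order: (thr1.R0,thr2.R0,thr3.R0)
SC (10): <0 1 0>; <0 1 2>; <0 2 0>; <0 2 2>; <2 0 0>; <2 0 2>; <2 1 0>; <2 1 2>; <2 2 0>; <2 2 2>
claimed∖SC = {<0 0 0>}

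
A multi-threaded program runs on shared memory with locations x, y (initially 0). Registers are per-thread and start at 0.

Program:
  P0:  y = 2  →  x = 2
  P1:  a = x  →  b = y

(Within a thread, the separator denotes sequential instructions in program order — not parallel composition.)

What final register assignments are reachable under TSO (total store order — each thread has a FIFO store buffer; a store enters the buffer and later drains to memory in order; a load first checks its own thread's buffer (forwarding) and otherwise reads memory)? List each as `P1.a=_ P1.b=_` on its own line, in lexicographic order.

outcome vector order: (P1.a,P1.b)
|TSO outcomes| = 3

P1.a=0 P1.b=0
P1.a=0 P1.b=2
P1.a=2 P1.b=2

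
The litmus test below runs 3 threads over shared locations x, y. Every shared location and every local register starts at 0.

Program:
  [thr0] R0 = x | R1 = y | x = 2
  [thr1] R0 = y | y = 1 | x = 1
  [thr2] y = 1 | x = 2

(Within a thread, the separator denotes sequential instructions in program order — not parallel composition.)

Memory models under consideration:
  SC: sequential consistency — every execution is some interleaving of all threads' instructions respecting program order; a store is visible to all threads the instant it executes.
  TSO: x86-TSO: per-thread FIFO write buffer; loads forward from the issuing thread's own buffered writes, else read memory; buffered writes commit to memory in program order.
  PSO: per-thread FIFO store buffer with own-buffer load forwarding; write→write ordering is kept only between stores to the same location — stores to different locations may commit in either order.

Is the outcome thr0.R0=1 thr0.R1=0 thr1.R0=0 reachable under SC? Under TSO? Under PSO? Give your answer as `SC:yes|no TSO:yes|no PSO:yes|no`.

SC:no TSO:no PSO:yes

outcome vector order: (thr0.R0,thr0.R1,thr1.R0)
SC: 8 outcomes — {(0,0,0) (0,0,1) (0,1,0) (0,1,1) (1,1,0) (1,1,1) (2,1,0) (2,1,1)}
TSO: 8 outcomes — {(0,0,0) (0,0,1) (0,1,0) (0,1,1) (1,1,0) (1,1,1) (2,1,0) (2,1,1)}
PSO: 11 outcomes — {(0,0,0) (0,0,1) (0,1,0) (0,1,1) (1,0,0) (1,1,0) (1,1,1) (2,0,0) (2,0,1) (2,1,0) (2,1,1)}
target (1,0,0) ∈ {PSO}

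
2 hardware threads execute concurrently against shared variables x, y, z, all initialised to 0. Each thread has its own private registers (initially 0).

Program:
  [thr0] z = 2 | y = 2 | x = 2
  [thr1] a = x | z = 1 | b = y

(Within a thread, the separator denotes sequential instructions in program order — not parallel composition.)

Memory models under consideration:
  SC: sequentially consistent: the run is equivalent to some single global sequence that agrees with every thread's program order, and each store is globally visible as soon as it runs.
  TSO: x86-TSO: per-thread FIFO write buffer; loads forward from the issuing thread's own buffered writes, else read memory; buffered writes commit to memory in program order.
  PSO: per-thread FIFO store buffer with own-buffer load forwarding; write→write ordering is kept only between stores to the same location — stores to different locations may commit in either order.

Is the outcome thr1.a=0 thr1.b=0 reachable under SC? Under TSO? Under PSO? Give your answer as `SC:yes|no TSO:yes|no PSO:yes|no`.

outcome vector order: (thr1.a,thr1.b)
SC: 3 outcomes — {<0 0>; <0 2>; <2 2>}
TSO: 3 outcomes — {<0 0>; <0 2>; <2 2>}
PSO: 4 outcomes — {<0 0>; <0 2>; <2 0>; <2 2>}
target <0 0> ∈ {SC,TSO,PSO}

SC:yes TSO:yes PSO:yes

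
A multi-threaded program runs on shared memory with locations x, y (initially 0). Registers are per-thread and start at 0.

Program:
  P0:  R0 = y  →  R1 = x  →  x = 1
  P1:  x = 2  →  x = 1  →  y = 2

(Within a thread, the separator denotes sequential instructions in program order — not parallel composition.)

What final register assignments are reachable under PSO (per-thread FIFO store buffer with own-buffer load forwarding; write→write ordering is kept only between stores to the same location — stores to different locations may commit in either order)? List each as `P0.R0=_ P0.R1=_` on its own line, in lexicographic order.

outcome vector order: (P0.R0,P0.R1)
|PSO outcomes| = 6

P0.R0=0 P0.R1=0
P0.R0=0 P0.R1=1
P0.R0=0 P0.R1=2
P0.R0=2 P0.R1=0
P0.R0=2 P0.R1=1
P0.R0=2 P0.R1=2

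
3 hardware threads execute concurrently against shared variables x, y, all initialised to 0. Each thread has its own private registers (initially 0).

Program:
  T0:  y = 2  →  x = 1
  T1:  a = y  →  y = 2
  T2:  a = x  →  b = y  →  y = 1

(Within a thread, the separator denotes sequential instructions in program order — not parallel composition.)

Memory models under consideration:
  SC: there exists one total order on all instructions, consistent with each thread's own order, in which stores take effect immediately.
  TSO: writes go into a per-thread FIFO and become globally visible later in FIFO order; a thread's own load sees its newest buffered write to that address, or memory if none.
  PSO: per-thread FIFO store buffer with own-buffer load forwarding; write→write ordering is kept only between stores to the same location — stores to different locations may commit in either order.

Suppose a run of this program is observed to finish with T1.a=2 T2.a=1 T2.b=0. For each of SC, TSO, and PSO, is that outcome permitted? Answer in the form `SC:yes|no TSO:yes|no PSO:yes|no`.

SC:no TSO:no PSO:yes

outcome vector order: (T1.a,T2.a,T2.b)
under SC → 000 002 012 100 102 112 200 202 212
under TSO → 000 002 012 100 102 112 200 202 212
under PSO → 000 002 010 012 100 102 110 112 200 202 210 212
target 210 ∈ {PSO}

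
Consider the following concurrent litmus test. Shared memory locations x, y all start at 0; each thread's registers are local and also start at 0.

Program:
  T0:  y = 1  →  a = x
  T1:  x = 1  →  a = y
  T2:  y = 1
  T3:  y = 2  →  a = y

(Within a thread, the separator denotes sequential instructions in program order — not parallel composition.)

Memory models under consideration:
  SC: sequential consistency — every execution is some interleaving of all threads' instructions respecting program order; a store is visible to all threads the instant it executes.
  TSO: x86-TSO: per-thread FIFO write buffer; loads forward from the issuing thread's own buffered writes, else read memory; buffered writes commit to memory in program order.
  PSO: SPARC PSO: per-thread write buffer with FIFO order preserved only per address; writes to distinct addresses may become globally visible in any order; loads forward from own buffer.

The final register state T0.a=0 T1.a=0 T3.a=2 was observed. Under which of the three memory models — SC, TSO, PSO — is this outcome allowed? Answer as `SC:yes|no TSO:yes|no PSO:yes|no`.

outcome vector order: (T0.a,T1.a,T3.a)
under SC → 0/1/1; 0/1/2; 0/2/1; 0/2/2; 1/0/1; 1/0/2; 1/1/1; 1/1/2; 1/2/1; 1/2/2
under TSO → 0/0/1; 0/0/2; 0/1/1; 0/1/2; 0/2/1; 0/2/2; 1/0/1; 1/0/2; 1/1/1; 1/1/2; 1/2/1; 1/2/2
under PSO → 0/0/1; 0/0/2; 0/1/1; 0/1/2; 0/2/1; 0/2/2; 1/0/1; 1/0/2; 1/1/1; 1/1/2; 1/2/1; 1/2/2
target 0/0/2 ∈ {TSO,PSO}

SC:no TSO:yes PSO:yes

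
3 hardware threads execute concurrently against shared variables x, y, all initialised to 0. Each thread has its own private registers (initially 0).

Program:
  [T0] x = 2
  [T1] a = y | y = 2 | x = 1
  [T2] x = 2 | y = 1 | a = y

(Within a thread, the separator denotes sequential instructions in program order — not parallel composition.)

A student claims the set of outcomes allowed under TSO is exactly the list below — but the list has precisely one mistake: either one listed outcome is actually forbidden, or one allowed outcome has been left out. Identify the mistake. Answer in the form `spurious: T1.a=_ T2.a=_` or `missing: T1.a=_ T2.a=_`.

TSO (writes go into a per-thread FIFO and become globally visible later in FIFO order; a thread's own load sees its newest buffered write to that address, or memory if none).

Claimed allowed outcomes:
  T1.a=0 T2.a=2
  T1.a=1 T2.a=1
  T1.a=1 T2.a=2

missing: T1.a=0 T2.a=1

outcome vector order: (T1.a,T2.a)
TSO (4): 0/1, 0/2, 1/1, 1/2
TSO∖claimed = {0/1}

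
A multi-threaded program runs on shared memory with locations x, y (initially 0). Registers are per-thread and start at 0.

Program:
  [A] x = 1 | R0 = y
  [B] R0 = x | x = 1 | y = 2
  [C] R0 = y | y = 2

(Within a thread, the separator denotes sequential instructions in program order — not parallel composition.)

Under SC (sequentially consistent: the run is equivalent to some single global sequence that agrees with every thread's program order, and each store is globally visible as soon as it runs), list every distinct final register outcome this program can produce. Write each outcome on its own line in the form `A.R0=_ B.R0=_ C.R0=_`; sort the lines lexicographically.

outcome vector order: (A.R0,B.R0,C.R0)
|SC outcomes| = 8

A.R0=0 B.R0=0 C.R0=0
A.R0=0 B.R0=0 C.R0=2
A.R0=0 B.R0=1 C.R0=0
A.R0=0 B.R0=1 C.R0=2
A.R0=2 B.R0=0 C.R0=0
A.R0=2 B.R0=0 C.R0=2
A.R0=2 B.R0=1 C.R0=0
A.R0=2 B.R0=1 C.R0=2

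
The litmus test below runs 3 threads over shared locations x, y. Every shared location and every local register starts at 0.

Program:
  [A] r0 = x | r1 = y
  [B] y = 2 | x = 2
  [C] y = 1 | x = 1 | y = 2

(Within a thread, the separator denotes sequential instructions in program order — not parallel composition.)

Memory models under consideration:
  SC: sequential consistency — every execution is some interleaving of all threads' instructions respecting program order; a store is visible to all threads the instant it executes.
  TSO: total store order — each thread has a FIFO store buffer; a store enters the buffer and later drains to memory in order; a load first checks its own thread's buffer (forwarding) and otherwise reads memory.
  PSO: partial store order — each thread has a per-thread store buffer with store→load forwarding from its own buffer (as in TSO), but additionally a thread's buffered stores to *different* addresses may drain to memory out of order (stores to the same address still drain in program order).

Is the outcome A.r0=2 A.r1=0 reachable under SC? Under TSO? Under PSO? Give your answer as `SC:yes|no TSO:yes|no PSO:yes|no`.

outcome vector order: (A.r0,A.r1)
[SC] allowed = {0/0, 0/1, 0/2, 1/1, 1/2, 2/1, 2/2}
[TSO] allowed = {0/0, 0/1, 0/2, 1/1, 1/2, 2/1, 2/2}
[PSO] allowed = {0/0, 0/1, 0/2, 1/0, 1/1, 1/2, 2/0, 2/1, 2/2}
target 2/0 ∈ {PSO}

SC:no TSO:no PSO:yes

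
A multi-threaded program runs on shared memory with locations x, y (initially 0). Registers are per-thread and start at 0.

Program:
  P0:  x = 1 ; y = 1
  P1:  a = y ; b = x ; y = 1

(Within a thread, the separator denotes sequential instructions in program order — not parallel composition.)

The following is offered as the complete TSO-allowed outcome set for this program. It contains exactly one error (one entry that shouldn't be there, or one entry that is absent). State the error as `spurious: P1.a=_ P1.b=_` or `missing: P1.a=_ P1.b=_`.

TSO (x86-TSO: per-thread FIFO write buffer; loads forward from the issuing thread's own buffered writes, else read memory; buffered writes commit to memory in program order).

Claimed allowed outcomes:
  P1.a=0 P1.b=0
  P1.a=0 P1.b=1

missing: P1.a=1 P1.b=1

outcome vector order: (P1.a,P1.b)
[TSO] allowed = {<0 0> <0 1> <1 1>}
TSO∖claimed = {<1 1>}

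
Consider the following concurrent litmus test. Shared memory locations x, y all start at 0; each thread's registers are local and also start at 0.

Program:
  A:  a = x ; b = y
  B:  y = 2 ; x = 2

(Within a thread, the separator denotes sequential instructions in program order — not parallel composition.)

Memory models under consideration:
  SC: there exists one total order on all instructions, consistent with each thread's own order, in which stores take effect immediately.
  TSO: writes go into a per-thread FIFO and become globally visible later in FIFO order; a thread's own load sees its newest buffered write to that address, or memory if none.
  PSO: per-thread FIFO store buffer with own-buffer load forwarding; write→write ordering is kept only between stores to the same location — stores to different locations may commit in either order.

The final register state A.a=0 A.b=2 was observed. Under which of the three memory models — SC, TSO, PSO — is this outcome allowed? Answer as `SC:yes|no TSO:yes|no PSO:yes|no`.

outcome vector order: (A.a,A.b)
SC: 3 outcomes — {0/0; 0/2; 2/2}
TSO: 3 outcomes — {0/0; 0/2; 2/2}
PSO: 4 outcomes — {0/0; 0/2; 2/0; 2/2}
target 0/2 ∈ {SC,TSO,PSO}

SC:yes TSO:yes PSO:yes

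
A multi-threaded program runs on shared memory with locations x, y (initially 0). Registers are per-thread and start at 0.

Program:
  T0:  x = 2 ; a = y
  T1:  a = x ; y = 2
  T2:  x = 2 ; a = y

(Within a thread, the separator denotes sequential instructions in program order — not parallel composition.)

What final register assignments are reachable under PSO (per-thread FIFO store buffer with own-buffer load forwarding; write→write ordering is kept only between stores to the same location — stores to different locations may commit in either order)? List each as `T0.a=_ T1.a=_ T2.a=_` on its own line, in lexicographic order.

T0.a=0 T1.a=0 T2.a=0
T0.a=0 T1.a=0 T2.a=2
T0.a=0 T1.a=2 T2.a=0
T0.a=0 T1.a=2 T2.a=2
T0.a=2 T1.a=0 T2.a=0
T0.a=2 T1.a=0 T2.a=2
T0.a=2 T1.a=2 T2.a=0
T0.a=2 T1.a=2 T2.a=2

outcome vector order: (T0.a,T1.a,T2.a)
|PSO outcomes| = 8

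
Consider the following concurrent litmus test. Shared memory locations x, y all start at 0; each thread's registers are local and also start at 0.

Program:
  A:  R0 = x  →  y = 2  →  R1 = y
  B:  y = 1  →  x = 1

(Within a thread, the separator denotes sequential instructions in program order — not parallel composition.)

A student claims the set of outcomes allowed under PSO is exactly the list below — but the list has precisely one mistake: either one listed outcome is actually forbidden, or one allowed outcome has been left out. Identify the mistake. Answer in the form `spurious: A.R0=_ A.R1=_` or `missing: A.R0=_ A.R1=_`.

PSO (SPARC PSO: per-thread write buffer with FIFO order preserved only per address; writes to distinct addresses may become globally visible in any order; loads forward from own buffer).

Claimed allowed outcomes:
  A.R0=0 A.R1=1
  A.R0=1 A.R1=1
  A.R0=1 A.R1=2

missing: A.R0=0 A.R1=2

outcome vector order: (A.R0,A.R1)
PSO: 4 outcomes — {01 02 11 12}
PSO∖claimed = {02}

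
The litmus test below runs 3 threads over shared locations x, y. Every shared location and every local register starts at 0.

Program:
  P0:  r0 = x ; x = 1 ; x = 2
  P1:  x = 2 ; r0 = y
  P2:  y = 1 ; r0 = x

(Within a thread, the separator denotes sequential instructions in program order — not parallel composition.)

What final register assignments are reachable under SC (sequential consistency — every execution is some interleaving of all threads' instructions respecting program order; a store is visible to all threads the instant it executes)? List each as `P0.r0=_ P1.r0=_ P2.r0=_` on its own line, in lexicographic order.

P0.r0=0 P1.r0=0 P2.r0=1
P0.r0=0 P1.r0=0 P2.r0=2
P0.r0=0 P1.r0=1 P2.r0=0
P0.r0=0 P1.r0=1 P2.r0=1
P0.r0=0 P1.r0=1 P2.r0=2
P0.r0=2 P1.r0=0 P2.r0=1
P0.r0=2 P1.r0=0 P2.r0=2
P0.r0=2 P1.r0=1 P2.r0=0
P0.r0=2 P1.r0=1 P2.r0=1
P0.r0=2 P1.r0=1 P2.r0=2

outcome vector order: (P0.r0,P1.r0,P2.r0)
|SC outcomes| = 10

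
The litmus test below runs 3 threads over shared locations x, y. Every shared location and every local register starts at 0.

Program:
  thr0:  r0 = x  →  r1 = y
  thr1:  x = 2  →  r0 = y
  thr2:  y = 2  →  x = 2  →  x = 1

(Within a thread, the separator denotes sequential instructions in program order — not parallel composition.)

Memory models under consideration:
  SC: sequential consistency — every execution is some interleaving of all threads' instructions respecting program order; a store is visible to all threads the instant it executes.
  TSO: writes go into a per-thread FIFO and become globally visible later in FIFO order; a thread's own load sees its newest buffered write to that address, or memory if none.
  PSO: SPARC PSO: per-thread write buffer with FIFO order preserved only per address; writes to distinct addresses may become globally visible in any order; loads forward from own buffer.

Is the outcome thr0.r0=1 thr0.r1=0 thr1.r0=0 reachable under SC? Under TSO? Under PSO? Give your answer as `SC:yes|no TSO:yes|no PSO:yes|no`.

SC:no TSO:no PSO:yes

outcome vector order: (thr0.r0,thr0.r1,thr1.r0)
under SC → 000 002 020 022 120 122 200 202 220 222
under TSO → 000 002 020 022 120 122 200 202 220 222
under PSO → 000 002 020 022 100 102 120 122 200 202 220 222
target 100 ∈ {PSO}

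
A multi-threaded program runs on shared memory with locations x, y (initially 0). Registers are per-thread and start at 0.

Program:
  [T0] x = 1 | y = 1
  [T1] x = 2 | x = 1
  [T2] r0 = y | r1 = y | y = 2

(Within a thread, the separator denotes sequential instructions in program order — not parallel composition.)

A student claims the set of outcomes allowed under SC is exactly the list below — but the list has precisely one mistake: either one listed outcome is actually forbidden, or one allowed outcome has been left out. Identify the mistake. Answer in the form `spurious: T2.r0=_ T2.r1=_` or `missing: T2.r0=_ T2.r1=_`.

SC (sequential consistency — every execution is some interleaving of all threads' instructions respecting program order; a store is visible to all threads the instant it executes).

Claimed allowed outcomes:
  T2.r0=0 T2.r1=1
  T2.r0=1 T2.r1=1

outcome vector order: (T2.r0,T2.r1)
SC (3): 00, 01, 11
SC∖claimed = {00}

missing: T2.r0=0 T2.r1=0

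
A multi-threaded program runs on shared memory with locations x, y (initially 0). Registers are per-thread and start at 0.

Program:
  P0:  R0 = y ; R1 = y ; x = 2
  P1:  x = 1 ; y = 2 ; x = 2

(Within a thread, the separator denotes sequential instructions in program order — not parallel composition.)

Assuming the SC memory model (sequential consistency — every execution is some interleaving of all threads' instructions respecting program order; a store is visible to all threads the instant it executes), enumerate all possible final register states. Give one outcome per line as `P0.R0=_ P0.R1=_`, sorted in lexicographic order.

outcome vector order: (P0.R0,P0.R1)
|SC outcomes| = 3

P0.R0=0 P0.R1=0
P0.R0=0 P0.R1=2
P0.R0=2 P0.R1=2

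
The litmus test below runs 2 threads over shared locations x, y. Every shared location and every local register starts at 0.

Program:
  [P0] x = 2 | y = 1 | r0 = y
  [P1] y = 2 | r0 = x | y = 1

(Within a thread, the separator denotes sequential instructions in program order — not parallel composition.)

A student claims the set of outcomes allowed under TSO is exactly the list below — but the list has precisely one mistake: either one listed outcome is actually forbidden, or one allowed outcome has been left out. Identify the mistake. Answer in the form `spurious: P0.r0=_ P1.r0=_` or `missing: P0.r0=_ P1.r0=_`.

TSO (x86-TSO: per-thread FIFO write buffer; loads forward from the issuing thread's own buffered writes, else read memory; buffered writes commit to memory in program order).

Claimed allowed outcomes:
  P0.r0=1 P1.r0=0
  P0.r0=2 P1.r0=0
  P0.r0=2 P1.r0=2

outcome vector order: (P0.r0,P1.r0)
[TSO] allowed = {10 12 20 22}
TSO∖claimed = {12}

missing: P0.r0=1 P1.r0=2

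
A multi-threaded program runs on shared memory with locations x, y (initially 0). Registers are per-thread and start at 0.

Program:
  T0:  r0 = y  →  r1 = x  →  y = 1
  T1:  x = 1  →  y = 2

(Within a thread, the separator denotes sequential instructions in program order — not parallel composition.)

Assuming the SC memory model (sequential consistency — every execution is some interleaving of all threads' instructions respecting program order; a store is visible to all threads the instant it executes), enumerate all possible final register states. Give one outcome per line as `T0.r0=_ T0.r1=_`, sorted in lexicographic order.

T0.r0=0 T0.r1=0
T0.r0=0 T0.r1=1
T0.r0=2 T0.r1=1

outcome vector order: (T0.r0,T0.r1)
|SC outcomes| = 3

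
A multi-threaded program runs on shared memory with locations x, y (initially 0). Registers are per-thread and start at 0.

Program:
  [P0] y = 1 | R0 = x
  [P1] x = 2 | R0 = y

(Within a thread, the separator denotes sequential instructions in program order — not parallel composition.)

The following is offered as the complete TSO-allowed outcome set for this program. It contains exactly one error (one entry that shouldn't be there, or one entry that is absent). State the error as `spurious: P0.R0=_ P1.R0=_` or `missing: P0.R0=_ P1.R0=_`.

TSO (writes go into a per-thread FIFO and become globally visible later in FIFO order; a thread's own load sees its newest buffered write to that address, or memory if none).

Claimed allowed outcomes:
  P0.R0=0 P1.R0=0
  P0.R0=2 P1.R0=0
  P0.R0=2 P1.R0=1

missing: P0.R0=0 P1.R0=1

outcome vector order: (P0.R0,P1.R0)
under TSO → (0,0); (0,1); (2,0); (2,1)
TSO∖claimed = {(0,1)}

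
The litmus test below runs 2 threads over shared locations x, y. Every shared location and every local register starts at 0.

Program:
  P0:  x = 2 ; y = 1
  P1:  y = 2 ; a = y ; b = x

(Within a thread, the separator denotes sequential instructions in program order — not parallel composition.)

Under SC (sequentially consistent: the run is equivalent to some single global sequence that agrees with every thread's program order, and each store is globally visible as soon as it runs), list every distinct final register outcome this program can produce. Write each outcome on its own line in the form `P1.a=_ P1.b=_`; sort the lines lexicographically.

P1.a=1 P1.b=2
P1.a=2 P1.b=0
P1.a=2 P1.b=2

outcome vector order: (P1.a,P1.b)
|SC outcomes| = 3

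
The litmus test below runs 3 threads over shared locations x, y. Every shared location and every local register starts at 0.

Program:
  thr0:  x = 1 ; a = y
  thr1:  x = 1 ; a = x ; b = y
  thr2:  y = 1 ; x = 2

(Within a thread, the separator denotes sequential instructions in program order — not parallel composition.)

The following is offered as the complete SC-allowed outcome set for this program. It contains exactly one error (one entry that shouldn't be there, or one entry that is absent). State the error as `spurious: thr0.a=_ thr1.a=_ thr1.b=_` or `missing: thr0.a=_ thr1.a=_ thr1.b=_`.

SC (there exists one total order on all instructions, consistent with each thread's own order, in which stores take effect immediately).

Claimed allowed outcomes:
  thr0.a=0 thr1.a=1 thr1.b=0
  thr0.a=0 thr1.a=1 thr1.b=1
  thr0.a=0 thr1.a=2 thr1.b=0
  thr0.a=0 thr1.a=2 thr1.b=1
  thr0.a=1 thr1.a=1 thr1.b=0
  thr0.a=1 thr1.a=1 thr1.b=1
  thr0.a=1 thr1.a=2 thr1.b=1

outcome vector order: (thr0.a,thr1.a,thr1.b)
SC: 6 outcomes — {0/1/0, 0/1/1, 0/2/1, 1/1/0, 1/1/1, 1/2/1}
claimed∖SC = {0/2/0}

spurious: thr0.a=0 thr1.a=2 thr1.b=0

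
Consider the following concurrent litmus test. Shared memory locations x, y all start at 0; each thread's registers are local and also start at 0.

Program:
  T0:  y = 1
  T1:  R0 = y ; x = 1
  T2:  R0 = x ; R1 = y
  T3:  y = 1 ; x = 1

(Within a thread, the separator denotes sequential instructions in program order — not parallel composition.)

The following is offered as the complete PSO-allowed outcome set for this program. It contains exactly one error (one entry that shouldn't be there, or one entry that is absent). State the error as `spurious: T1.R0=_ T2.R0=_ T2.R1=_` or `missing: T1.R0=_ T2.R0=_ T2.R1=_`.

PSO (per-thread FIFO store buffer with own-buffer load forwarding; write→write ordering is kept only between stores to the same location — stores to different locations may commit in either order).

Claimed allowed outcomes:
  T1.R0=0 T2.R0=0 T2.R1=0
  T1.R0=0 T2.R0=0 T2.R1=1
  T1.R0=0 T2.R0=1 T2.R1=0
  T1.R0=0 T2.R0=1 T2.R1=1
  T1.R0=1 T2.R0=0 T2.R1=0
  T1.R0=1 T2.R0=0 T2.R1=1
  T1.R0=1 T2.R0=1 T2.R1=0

outcome vector order: (T1.R0,T2.R0,T2.R1)
PSO: 8 outcomes — {<0 0 0>; <0 0 1>; <0 1 0>; <0 1 1>; <1 0 0>; <1 0 1>; <1 1 0>; <1 1 1>}
PSO∖claimed = {<1 1 1>}

missing: T1.R0=1 T2.R0=1 T2.R1=1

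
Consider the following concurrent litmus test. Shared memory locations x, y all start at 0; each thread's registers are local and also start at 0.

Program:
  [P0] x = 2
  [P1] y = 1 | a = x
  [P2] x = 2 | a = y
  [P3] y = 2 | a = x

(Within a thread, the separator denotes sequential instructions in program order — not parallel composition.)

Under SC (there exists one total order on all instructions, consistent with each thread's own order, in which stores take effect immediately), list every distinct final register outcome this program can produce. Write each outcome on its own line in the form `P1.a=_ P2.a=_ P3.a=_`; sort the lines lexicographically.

P1.a=0 P2.a=1 P3.a=0
P1.a=0 P2.a=1 P3.a=2
P1.a=0 P2.a=2 P3.a=0
P1.a=0 P2.a=2 P3.a=2
P1.a=2 P2.a=0 P3.a=2
P1.a=2 P2.a=1 P3.a=0
P1.a=2 P2.a=1 P3.a=2
P1.a=2 P2.a=2 P3.a=0
P1.a=2 P2.a=2 P3.a=2

outcome vector order: (P1.a,P2.a,P3.a)
|SC outcomes| = 9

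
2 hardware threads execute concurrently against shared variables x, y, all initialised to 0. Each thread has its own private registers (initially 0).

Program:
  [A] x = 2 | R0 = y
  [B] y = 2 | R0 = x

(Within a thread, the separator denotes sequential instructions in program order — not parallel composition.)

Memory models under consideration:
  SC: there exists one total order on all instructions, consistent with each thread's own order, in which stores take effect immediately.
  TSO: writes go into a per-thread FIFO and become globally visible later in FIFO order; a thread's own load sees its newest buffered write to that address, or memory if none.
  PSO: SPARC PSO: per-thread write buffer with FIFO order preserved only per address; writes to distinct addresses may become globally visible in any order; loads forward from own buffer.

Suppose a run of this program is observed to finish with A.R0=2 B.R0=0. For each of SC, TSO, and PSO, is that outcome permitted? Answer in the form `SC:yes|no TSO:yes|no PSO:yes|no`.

SC:yes TSO:yes PSO:yes

outcome vector order: (A.R0,B.R0)
SC (3): (0,2) (2,0) (2,2)
TSO (4): (0,0) (0,2) (2,0) (2,2)
PSO (4): (0,0) (0,2) (2,0) (2,2)
target (2,0) ∈ {SC,TSO,PSO}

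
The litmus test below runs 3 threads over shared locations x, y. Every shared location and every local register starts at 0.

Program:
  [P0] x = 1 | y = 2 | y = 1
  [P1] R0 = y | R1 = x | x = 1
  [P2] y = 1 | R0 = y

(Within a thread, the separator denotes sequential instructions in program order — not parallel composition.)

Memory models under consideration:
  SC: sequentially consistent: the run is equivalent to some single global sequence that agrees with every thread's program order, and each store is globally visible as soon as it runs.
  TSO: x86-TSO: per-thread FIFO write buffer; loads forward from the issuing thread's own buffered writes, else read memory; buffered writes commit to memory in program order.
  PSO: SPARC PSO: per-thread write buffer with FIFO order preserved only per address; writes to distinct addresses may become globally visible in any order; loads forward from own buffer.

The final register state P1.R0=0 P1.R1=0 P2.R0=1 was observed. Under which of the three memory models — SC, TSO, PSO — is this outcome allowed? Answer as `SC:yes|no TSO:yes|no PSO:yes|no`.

outcome vector order: (P1.R0,P1.R1,P2.R0)
SC: 10 outcomes — {001; 002; 011; 012; 101; 102; 111; 112; 211; 212}
TSO: 10 outcomes — {001; 002; 011; 012; 101; 102; 111; 112; 211; 212}
PSO: 12 outcomes — {001; 002; 011; 012; 101; 102; 111; 112; 201; 202; 211; 212}
target 001 ∈ {SC,TSO,PSO}

SC:yes TSO:yes PSO:yes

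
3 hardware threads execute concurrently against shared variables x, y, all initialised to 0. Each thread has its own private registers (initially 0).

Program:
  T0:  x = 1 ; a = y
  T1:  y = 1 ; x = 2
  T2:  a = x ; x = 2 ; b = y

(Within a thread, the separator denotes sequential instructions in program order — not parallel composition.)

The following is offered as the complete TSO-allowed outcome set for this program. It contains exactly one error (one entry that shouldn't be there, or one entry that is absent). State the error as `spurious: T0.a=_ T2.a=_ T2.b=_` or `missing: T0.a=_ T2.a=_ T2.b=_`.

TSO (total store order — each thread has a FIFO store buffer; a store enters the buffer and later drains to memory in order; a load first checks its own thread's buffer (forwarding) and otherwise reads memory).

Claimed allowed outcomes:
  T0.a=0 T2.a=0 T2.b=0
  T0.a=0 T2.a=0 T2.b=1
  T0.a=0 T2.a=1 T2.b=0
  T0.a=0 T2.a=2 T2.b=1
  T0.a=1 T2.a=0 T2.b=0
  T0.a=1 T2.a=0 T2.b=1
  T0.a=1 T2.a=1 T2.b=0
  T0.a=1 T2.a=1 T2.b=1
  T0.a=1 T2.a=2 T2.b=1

missing: T0.a=0 T2.a=1 T2.b=1

outcome vector order: (T0.a,T2.a,T2.b)
[TSO] allowed = {000; 001; 010; 011; 021; 100; 101; 110; 111; 121}
TSO∖claimed = {011}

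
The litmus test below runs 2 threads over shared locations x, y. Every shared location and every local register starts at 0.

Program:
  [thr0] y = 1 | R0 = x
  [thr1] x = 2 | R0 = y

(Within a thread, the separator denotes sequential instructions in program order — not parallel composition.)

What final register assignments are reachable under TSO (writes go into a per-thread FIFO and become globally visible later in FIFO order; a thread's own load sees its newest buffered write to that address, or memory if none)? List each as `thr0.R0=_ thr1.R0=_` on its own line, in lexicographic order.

outcome vector order: (thr0.R0,thr1.R0)
|TSO outcomes| = 4

thr0.R0=0 thr1.R0=0
thr0.R0=0 thr1.R0=1
thr0.R0=2 thr1.R0=0
thr0.R0=2 thr1.R0=1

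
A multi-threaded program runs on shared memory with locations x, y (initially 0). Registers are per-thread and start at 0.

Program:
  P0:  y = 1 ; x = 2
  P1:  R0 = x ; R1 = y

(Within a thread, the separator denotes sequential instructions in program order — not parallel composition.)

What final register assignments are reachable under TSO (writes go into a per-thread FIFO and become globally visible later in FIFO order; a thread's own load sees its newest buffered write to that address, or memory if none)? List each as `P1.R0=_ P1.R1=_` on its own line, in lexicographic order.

outcome vector order: (P1.R0,P1.R1)
|TSO outcomes| = 3

P1.R0=0 P1.R1=0
P1.R0=0 P1.R1=1
P1.R0=2 P1.R1=1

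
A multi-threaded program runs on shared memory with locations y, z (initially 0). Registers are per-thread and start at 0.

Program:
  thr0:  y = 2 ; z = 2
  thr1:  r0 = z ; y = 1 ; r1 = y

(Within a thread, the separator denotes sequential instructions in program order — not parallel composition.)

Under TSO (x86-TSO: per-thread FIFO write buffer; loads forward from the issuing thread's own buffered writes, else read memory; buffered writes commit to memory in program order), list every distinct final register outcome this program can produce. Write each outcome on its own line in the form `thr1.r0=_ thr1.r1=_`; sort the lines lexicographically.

outcome vector order: (thr1.r0,thr1.r1)
|TSO outcomes| = 3

thr1.r0=0 thr1.r1=1
thr1.r0=0 thr1.r1=2
thr1.r0=2 thr1.r1=1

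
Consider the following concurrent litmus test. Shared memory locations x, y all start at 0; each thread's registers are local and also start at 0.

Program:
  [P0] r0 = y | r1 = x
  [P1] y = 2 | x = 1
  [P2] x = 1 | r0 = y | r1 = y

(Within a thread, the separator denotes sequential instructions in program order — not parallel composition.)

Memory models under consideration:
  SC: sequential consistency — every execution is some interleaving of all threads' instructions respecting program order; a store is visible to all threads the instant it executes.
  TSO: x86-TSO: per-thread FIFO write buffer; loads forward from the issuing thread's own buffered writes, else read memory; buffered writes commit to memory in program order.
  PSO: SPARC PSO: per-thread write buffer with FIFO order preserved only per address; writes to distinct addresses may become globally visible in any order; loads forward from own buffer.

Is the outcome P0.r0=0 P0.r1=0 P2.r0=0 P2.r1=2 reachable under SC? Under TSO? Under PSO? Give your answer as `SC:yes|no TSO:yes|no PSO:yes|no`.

SC:yes TSO:yes PSO:yes

outcome vector order: (P0.r0,P0.r1,P2.r0,P2.r1)
SC: 10 outcomes — {<0 0 0 0>, <0 0 0 2>, <0 0 2 2>, <0 1 0 0>, <0 1 0 2>, <0 1 2 2>, <2 0 2 2>, <2 1 0 0>, <2 1 0 2>, <2 1 2 2>}
TSO: 12 outcomes — {<0 0 0 0>, <0 0 0 2>, <0 0 2 2>, <0 1 0 0>, <0 1 0 2>, <0 1 2 2>, <2 0 0 0>, <2 0 0 2>, <2 0 2 2>, <2 1 0 0>, <2 1 0 2>, <2 1 2 2>}
PSO: 12 outcomes — {<0 0 0 0>, <0 0 0 2>, <0 0 2 2>, <0 1 0 0>, <0 1 0 2>, <0 1 2 2>, <2 0 0 0>, <2 0 0 2>, <2 0 2 2>, <2 1 0 0>, <2 1 0 2>, <2 1 2 2>}
target <0 0 0 2> ∈ {SC,TSO,PSO}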